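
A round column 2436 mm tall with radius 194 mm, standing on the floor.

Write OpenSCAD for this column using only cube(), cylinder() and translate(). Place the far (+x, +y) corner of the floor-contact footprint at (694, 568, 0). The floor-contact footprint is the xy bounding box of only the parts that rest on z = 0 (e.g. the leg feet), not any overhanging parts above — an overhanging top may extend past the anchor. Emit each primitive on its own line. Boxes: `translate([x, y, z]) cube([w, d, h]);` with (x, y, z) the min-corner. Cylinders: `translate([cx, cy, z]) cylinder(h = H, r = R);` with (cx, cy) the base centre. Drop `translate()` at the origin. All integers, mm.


translate([500, 374, 0]) cylinder(h = 2436, r = 194);


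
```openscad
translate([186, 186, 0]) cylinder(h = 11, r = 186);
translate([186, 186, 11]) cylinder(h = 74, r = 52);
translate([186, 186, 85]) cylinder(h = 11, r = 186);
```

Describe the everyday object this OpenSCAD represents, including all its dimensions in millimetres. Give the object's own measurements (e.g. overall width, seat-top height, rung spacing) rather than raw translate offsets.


A spool: two coaxial disc flanges of radius 186 mm and thickness 11 mm, joined by a core cylinder of radius 52 mm and height 74 mm. The lower flange rests on z = 0 and the three cylinders share a vertical axis.


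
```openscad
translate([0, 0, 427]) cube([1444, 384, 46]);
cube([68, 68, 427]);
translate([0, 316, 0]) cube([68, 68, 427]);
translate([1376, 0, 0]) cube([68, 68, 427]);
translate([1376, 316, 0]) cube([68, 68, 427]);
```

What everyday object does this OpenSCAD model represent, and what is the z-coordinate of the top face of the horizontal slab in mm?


A bench. The seat-top height is 473 mm.

A long slab on four corner posts — a bench. The slab sits at z = 427 with thickness 46, so the top is 427 + 46 = 473 mm.


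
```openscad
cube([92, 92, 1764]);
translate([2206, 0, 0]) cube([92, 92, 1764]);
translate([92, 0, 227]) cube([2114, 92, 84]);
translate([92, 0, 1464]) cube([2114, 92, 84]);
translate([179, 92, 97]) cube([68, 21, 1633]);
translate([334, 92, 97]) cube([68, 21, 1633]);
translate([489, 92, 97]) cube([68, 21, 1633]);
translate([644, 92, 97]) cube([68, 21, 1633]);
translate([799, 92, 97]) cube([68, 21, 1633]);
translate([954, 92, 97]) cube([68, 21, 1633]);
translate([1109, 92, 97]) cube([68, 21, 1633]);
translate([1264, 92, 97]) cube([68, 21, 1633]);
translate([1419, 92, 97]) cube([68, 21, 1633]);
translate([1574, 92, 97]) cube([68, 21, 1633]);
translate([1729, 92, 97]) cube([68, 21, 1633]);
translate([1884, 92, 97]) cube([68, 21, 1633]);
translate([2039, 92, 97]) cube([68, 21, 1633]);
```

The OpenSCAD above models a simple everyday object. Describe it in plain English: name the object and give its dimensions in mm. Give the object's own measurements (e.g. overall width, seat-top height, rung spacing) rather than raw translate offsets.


A fence section. Two 92×92 mm posts, 1764 mm tall, stand on the floor with a clear span of 2114 mm between their inner faces. Two horizontal rails of 92×84 mm section span the gap between the posts with their undersides at z = 227 mm and z = 1464 mm, flush with the posts' −y face. 13 pickets, each 68 mm wide, 21 mm thick and 1633 mm tall, are fixed to the +y face of the rails with their bottoms at z = 97 mm, spaced across the span with a 87 mm gap after the −x post and between neighbouring pickets, with 99 mm left before the +x post.


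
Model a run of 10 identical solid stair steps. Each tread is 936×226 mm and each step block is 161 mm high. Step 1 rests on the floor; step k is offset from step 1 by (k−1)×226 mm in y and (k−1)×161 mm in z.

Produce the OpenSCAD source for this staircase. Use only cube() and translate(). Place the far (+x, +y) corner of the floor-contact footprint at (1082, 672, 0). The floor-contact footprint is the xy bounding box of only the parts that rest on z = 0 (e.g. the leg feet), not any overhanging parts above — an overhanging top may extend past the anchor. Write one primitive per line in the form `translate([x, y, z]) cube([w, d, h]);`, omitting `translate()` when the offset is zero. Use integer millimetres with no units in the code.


translate([146, 446, 0]) cube([936, 226, 161]);
translate([146, 672, 161]) cube([936, 226, 161]);
translate([146, 898, 322]) cube([936, 226, 161]);
translate([146, 1124, 483]) cube([936, 226, 161]);
translate([146, 1350, 644]) cube([936, 226, 161]);
translate([146, 1576, 805]) cube([936, 226, 161]);
translate([146, 1802, 966]) cube([936, 226, 161]);
translate([146, 2028, 1127]) cube([936, 226, 161]);
translate([146, 2254, 1288]) cube([936, 226, 161]);
translate([146, 2480, 1449]) cube([936, 226, 161]);


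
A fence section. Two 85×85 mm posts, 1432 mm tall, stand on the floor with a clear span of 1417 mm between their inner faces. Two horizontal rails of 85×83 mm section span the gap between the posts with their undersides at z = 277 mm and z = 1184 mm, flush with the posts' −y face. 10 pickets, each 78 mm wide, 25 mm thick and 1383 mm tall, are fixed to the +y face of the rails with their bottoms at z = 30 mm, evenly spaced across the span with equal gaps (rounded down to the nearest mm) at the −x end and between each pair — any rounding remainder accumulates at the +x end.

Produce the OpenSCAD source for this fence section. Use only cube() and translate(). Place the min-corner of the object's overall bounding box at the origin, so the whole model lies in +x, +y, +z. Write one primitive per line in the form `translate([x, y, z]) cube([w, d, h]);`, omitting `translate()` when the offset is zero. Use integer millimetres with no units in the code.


cube([85, 85, 1432]);
translate([1502, 0, 0]) cube([85, 85, 1432]);
translate([85, 0, 277]) cube([1417, 85, 83]);
translate([85, 0, 1184]) cube([1417, 85, 83]);
translate([142, 85, 30]) cube([78, 25, 1383]);
translate([277, 85, 30]) cube([78, 25, 1383]);
translate([412, 85, 30]) cube([78, 25, 1383]);
translate([547, 85, 30]) cube([78, 25, 1383]);
translate([682, 85, 30]) cube([78, 25, 1383]);
translate([817, 85, 30]) cube([78, 25, 1383]);
translate([952, 85, 30]) cube([78, 25, 1383]);
translate([1087, 85, 30]) cube([78, 25, 1383]);
translate([1222, 85, 30]) cube([78, 25, 1383]);
translate([1357, 85, 30]) cube([78, 25, 1383]);


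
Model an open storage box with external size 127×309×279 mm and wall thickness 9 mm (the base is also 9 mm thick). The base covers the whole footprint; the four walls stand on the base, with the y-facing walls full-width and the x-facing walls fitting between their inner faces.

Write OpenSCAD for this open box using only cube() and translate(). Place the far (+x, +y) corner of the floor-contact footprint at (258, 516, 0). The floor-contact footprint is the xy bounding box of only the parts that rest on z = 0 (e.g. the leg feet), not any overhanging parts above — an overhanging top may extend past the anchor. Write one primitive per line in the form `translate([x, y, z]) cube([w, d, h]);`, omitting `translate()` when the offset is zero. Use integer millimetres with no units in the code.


translate([131, 207, 0]) cube([127, 309, 9]);
translate([131, 207, 9]) cube([127, 9, 270]);
translate([131, 507, 9]) cube([127, 9, 270]);
translate([131, 216, 9]) cube([9, 291, 270]);
translate([249, 216, 9]) cube([9, 291, 270]);


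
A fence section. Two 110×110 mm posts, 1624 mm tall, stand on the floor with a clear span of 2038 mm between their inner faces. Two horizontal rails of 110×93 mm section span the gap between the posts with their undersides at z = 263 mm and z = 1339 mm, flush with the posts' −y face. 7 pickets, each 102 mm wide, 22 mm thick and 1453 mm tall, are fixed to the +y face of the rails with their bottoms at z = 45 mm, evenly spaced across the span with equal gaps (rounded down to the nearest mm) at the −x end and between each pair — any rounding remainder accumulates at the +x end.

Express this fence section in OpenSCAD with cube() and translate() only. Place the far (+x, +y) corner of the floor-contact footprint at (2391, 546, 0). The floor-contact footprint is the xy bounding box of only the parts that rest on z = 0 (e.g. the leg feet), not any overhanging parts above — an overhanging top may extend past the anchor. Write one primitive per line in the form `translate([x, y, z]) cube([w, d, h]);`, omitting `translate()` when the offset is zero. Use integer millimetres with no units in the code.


translate([133, 436, 0]) cube([110, 110, 1624]);
translate([2281, 436, 0]) cube([110, 110, 1624]);
translate([243, 436, 263]) cube([2038, 110, 93]);
translate([243, 436, 1339]) cube([2038, 110, 93]);
translate([408, 546, 45]) cube([102, 22, 1453]);
translate([675, 546, 45]) cube([102, 22, 1453]);
translate([942, 546, 45]) cube([102, 22, 1453]);
translate([1209, 546, 45]) cube([102, 22, 1453]);
translate([1476, 546, 45]) cube([102, 22, 1453]);
translate([1743, 546, 45]) cube([102, 22, 1453]);
translate([2010, 546, 45]) cube([102, 22, 1453]);


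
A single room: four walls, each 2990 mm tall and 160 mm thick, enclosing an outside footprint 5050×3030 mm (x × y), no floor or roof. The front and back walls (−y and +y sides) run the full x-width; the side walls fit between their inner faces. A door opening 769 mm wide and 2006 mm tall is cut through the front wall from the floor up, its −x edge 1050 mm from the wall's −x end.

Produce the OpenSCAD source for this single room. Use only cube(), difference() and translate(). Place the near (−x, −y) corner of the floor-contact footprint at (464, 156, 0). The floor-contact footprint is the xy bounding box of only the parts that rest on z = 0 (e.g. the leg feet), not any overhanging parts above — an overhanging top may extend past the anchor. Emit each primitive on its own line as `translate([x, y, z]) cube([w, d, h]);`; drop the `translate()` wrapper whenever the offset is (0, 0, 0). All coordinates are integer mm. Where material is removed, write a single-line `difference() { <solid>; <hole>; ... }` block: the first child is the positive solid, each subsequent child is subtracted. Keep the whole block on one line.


difference() { translate([464, 156, 0]) cube([5050, 160, 2990]); translate([1514, 156, 0]) cube([769, 160, 2006]); }
translate([464, 3026, 0]) cube([5050, 160, 2990]);
translate([464, 316, 0]) cube([160, 2710, 2990]);
translate([5354, 316, 0]) cube([160, 2710, 2990]);


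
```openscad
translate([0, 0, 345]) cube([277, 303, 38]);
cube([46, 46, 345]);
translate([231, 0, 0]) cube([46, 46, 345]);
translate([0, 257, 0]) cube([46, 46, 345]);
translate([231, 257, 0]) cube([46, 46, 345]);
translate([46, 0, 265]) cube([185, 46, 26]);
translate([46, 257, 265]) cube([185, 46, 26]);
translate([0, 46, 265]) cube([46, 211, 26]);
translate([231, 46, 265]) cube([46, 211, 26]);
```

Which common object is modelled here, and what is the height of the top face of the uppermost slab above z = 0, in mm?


A stool. The seat height is 383 mm.

A 277×303×38 slab at z = 345 on four corner posts — a stool. The seat top is 345 + 38 = 383 mm.


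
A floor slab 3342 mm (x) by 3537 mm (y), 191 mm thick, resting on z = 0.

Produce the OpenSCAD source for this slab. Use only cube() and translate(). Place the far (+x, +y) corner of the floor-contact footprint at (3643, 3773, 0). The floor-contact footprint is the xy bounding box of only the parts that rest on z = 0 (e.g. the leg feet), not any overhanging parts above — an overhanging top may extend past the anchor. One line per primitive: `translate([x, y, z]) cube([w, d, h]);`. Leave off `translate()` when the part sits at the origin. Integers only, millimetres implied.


translate([301, 236, 0]) cube([3342, 3537, 191]);


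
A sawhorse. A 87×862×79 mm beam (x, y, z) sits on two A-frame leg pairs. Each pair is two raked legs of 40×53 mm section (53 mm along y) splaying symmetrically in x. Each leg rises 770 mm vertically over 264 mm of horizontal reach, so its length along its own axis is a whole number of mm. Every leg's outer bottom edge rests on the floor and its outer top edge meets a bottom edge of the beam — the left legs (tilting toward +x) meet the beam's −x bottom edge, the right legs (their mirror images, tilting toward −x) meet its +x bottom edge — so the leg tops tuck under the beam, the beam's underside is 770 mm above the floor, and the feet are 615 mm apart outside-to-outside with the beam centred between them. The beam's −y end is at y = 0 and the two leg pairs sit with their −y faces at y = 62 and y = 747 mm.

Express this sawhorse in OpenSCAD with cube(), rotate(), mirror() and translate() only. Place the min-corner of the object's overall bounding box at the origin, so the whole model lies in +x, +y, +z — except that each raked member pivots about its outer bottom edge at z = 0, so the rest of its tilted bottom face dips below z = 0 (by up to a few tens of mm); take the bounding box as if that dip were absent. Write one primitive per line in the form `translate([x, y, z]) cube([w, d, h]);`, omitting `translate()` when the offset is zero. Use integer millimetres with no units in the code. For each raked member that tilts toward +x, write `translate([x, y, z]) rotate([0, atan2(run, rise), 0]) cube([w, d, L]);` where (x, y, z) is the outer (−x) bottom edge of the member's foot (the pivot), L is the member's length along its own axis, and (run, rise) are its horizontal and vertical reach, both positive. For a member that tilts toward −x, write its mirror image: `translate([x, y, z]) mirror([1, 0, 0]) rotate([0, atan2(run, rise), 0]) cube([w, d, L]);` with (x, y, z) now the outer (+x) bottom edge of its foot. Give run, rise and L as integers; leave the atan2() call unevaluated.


translate([264, 0, 770]) cube([87, 862, 79]);
translate([0, 62, 0]) rotate([0, atan2(264, 770), 0]) cube([40, 53, 814]);
translate([615, 62, 0]) mirror([1, 0, 0]) rotate([0, atan2(264, 770), 0]) cube([40, 53, 814]);
translate([0, 747, 0]) rotate([0, atan2(264, 770), 0]) cube([40, 53, 814]);
translate([615, 747, 0]) mirror([1, 0, 0]) rotate([0, atan2(264, 770), 0]) cube([40, 53, 814]);


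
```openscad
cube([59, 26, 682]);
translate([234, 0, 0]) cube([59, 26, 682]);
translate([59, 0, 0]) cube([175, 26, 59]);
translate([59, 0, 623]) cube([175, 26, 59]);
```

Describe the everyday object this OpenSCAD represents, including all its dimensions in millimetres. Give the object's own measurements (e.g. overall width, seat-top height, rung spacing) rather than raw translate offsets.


A rectangular picture frame lying in the x–z plane (depth along y). The opening is 175 mm wide (x) by 564 mm tall (z), surrounded by a border 59 mm wide on all four sides. The frame is 26 mm deep and is made of two full-height vertical stiles with two horizontal rails fitted between them.


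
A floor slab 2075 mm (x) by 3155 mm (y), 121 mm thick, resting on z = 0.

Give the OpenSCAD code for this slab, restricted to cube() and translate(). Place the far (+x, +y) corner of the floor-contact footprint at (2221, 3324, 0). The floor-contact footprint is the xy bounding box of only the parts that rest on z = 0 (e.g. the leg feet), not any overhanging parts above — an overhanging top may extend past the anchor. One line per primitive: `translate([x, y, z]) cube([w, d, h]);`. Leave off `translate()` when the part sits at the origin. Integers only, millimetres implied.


translate([146, 169, 0]) cube([2075, 3155, 121]);


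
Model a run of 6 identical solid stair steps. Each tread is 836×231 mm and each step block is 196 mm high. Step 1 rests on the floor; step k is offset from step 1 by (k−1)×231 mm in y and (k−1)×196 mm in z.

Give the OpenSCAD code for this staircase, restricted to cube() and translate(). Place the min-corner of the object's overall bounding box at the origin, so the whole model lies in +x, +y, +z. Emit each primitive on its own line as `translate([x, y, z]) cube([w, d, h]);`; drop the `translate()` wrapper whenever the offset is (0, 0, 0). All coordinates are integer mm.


cube([836, 231, 196]);
translate([0, 231, 196]) cube([836, 231, 196]);
translate([0, 462, 392]) cube([836, 231, 196]);
translate([0, 693, 588]) cube([836, 231, 196]);
translate([0, 924, 784]) cube([836, 231, 196]);
translate([0, 1155, 980]) cube([836, 231, 196]);


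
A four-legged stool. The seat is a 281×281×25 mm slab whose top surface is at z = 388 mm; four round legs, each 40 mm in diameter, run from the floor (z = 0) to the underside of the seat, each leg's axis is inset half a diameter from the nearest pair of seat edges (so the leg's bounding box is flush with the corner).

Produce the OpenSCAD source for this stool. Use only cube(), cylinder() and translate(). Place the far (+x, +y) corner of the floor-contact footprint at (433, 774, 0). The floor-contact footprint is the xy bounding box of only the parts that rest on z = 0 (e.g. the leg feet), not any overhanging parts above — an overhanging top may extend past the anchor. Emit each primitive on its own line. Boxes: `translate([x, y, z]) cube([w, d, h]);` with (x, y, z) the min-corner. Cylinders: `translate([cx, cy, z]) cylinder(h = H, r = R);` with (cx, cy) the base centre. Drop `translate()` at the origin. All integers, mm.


translate([152, 493, 363]) cube([281, 281, 25]);
translate([172, 513, 0]) cylinder(h = 363, r = 20);
translate([413, 513, 0]) cylinder(h = 363, r = 20);
translate([172, 754, 0]) cylinder(h = 363, r = 20);
translate([413, 754, 0]) cylinder(h = 363, r = 20);


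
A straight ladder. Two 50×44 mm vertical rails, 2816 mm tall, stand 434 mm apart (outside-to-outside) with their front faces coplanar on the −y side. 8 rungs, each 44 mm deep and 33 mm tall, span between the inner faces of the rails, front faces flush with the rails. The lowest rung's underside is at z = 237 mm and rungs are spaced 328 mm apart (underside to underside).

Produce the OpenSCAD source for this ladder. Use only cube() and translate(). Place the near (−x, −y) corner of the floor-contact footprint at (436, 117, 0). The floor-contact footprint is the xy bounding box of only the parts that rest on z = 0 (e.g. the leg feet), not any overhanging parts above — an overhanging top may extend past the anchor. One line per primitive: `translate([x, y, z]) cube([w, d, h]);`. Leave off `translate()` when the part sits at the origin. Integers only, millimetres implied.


translate([436, 117, 0]) cube([50, 44, 2816]);
translate([820, 117, 0]) cube([50, 44, 2816]);
translate([486, 117, 237]) cube([334, 44, 33]);
translate([486, 117, 565]) cube([334, 44, 33]);
translate([486, 117, 893]) cube([334, 44, 33]);
translate([486, 117, 1221]) cube([334, 44, 33]);
translate([486, 117, 1549]) cube([334, 44, 33]);
translate([486, 117, 1877]) cube([334, 44, 33]);
translate([486, 117, 2205]) cube([334, 44, 33]);
translate([486, 117, 2533]) cube([334, 44, 33]);


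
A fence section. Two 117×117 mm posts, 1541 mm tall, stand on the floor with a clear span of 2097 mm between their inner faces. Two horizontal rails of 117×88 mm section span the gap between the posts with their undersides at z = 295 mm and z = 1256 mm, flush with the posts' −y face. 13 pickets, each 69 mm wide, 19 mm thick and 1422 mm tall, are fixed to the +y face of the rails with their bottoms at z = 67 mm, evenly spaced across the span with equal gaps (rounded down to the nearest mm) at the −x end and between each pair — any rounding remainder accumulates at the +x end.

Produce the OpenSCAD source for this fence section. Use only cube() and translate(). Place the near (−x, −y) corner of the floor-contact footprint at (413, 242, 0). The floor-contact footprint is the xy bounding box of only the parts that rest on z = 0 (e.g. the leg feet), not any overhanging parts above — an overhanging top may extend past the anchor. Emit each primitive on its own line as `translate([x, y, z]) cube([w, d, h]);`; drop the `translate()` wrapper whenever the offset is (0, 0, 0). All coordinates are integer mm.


translate([413, 242, 0]) cube([117, 117, 1541]);
translate([2627, 242, 0]) cube([117, 117, 1541]);
translate([530, 242, 295]) cube([2097, 117, 88]);
translate([530, 242, 1256]) cube([2097, 117, 88]);
translate([615, 359, 67]) cube([69, 19, 1422]);
translate([769, 359, 67]) cube([69, 19, 1422]);
translate([923, 359, 67]) cube([69, 19, 1422]);
translate([1077, 359, 67]) cube([69, 19, 1422]);
translate([1231, 359, 67]) cube([69, 19, 1422]);
translate([1385, 359, 67]) cube([69, 19, 1422]);
translate([1539, 359, 67]) cube([69, 19, 1422]);
translate([1693, 359, 67]) cube([69, 19, 1422]);
translate([1847, 359, 67]) cube([69, 19, 1422]);
translate([2001, 359, 67]) cube([69, 19, 1422]);
translate([2155, 359, 67]) cube([69, 19, 1422]);
translate([2309, 359, 67]) cube([69, 19, 1422]);
translate([2463, 359, 67]) cube([69, 19, 1422]);


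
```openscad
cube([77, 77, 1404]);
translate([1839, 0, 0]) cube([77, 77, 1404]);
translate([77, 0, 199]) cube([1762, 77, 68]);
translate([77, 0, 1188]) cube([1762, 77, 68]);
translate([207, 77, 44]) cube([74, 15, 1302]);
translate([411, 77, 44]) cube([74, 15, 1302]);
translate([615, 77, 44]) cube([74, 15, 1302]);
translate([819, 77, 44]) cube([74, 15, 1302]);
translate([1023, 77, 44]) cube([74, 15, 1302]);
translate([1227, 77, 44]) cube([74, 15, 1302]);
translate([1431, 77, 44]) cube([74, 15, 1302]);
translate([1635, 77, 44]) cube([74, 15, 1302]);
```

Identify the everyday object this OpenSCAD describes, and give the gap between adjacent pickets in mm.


A fence section. The picket gap is 130 mm.

Two posts, two rails, 8 pickets — a fence section. Span 1762 mm holds 8 pickets of 74 mm with 9 equal gaps: ⌊(1762 − 8·74) / 9⌋ = 130 mm.


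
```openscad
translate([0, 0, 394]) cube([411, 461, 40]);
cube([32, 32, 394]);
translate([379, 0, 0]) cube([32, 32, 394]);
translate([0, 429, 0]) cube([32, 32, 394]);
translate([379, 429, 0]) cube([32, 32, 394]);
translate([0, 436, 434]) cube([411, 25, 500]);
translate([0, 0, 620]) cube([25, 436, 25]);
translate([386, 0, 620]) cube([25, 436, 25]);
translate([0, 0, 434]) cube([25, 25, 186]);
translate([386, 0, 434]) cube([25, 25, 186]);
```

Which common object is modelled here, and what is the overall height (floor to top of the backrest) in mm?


A chair. The overall height is 934 mm.

A slab on four corner posts with a tall panel at the back — a chair. The seat slab sits at z = 394 with thickness 40, and the 500 mm backrest starts at the seat top, so the overall height is 394 + 40 + 500 = 934 mm.


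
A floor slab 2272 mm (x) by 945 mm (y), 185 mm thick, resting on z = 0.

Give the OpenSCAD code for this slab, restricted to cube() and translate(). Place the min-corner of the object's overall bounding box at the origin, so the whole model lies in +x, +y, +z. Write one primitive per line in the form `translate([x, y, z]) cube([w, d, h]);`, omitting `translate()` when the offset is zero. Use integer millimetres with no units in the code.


cube([2272, 945, 185]);


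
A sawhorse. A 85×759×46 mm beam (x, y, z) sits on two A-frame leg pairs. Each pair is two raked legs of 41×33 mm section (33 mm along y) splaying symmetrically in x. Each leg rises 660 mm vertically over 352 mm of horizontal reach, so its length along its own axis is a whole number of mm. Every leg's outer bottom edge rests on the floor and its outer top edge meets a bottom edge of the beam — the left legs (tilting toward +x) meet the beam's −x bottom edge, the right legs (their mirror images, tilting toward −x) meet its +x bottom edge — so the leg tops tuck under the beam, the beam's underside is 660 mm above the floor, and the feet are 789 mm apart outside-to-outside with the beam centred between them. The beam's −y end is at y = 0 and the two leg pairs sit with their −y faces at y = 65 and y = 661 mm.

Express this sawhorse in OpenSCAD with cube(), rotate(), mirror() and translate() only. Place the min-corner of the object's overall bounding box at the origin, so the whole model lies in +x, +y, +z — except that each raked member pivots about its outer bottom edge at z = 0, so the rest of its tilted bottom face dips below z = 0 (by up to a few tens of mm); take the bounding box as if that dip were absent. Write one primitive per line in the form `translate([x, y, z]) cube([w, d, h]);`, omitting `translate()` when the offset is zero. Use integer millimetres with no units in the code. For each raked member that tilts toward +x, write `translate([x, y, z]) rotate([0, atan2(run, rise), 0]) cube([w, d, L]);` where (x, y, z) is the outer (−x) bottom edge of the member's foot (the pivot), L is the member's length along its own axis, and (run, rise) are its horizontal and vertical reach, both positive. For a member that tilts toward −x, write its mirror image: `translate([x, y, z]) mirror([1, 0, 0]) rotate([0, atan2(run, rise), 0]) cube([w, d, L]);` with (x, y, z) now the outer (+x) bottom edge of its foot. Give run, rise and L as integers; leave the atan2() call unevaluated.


translate([352, 0, 660]) cube([85, 759, 46]);
translate([0, 65, 0]) rotate([0, atan2(352, 660), 0]) cube([41, 33, 748]);
translate([789, 65, 0]) mirror([1, 0, 0]) rotate([0, atan2(352, 660), 0]) cube([41, 33, 748]);
translate([0, 661, 0]) rotate([0, atan2(352, 660), 0]) cube([41, 33, 748]);
translate([789, 661, 0]) mirror([1, 0, 0]) rotate([0, atan2(352, 660), 0]) cube([41, 33, 748]);


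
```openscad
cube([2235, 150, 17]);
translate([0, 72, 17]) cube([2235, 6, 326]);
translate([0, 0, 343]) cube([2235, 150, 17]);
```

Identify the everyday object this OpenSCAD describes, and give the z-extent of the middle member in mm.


An I-beam. The web height is 326 mm.

Two wide flanges with a thin centred web — an I-beam. Overall 360 mm minus two 17 mm flanges gives a web of 360 − 2·17 = 326 mm.


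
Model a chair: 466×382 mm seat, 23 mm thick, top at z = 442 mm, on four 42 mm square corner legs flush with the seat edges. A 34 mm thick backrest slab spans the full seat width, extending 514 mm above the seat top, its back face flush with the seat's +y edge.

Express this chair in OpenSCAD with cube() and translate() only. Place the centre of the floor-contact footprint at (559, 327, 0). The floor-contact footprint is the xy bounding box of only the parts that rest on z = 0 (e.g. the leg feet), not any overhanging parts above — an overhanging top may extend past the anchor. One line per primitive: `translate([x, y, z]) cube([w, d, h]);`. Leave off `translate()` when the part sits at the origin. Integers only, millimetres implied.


translate([326, 136, 419]) cube([466, 382, 23]);
translate([326, 136, 0]) cube([42, 42, 419]);
translate([750, 136, 0]) cube([42, 42, 419]);
translate([326, 476, 0]) cube([42, 42, 419]);
translate([750, 476, 0]) cube([42, 42, 419]);
translate([326, 484, 442]) cube([466, 34, 514]);


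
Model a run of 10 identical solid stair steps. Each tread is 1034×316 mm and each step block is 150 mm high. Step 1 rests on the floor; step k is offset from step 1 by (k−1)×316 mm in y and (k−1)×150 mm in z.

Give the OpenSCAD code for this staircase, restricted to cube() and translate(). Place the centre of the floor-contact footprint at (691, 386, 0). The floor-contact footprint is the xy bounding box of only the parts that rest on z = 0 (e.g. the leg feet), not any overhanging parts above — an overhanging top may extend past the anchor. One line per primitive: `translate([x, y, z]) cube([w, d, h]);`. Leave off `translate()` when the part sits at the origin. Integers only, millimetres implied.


translate([174, 228, 0]) cube([1034, 316, 150]);
translate([174, 544, 150]) cube([1034, 316, 150]);
translate([174, 860, 300]) cube([1034, 316, 150]);
translate([174, 1176, 450]) cube([1034, 316, 150]);
translate([174, 1492, 600]) cube([1034, 316, 150]);
translate([174, 1808, 750]) cube([1034, 316, 150]);
translate([174, 2124, 900]) cube([1034, 316, 150]);
translate([174, 2440, 1050]) cube([1034, 316, 150]);
translate([174, 2756, 1200]) cube([1034, 316, 150]);
translate([174, 3072, 1350]) cube([1034, 316, 150]);


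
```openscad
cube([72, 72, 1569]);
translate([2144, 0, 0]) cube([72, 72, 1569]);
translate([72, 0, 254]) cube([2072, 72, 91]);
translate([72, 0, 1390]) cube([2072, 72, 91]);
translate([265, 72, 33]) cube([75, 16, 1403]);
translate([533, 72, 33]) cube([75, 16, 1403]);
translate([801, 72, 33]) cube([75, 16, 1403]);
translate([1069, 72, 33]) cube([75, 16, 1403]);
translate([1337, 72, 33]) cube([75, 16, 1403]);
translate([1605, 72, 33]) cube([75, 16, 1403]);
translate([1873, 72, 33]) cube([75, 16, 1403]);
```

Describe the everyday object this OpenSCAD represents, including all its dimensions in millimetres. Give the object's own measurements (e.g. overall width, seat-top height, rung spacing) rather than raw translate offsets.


A fence section. Two 72×72 mm posts, 1569 mm tall, stand on the floor with a clear span of 2072 mm between their inner faces. Two horizontal rails of 72×91 mm section span the gap between the posts with their undersides at z = 254 mm and z = 1390 mm, flush with the posts' −y face. 7 pickets, each 75 mm wide, 16 mm thick and 1403 mm tall, are fixed to the +y face of the rails with their bottoms at z = 33 mm, spaced across the span with a 193 mm gap after the −x post and between neighbouring pickets, with 196 mm left before the +x post.


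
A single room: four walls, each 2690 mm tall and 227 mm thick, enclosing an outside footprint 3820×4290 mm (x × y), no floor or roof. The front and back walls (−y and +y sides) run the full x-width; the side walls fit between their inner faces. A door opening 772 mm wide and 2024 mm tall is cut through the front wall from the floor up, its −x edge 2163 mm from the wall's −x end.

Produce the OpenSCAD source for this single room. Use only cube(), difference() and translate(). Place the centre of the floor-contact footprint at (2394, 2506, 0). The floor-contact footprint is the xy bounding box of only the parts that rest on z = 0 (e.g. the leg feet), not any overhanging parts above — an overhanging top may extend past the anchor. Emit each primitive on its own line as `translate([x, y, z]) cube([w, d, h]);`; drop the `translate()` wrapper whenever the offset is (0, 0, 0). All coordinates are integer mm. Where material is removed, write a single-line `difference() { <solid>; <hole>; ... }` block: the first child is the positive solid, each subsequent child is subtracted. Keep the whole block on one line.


difference() { translate([484, 361, 0]) cube([3820, 227, 2690]); translate([2647, 361, 0]) cube([772, 227, 2024]); }
translate([484, 4424, 0]) cube([3820, 227, 2690]);
translate([484, 588, 0]) cube([227, 3836, 2690]);
translate([4077, 588, 0]) cube([227, 3836, 2690]);


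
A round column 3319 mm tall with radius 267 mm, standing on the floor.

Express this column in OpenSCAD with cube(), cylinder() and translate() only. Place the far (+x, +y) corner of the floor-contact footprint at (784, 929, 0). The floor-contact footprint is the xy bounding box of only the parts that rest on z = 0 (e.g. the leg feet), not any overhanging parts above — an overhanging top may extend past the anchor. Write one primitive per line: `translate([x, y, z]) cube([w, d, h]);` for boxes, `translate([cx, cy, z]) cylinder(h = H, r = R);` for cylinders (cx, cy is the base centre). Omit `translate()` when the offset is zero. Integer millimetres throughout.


translate([517, 662, 0]) cylinder(h = 3319, r = 267);


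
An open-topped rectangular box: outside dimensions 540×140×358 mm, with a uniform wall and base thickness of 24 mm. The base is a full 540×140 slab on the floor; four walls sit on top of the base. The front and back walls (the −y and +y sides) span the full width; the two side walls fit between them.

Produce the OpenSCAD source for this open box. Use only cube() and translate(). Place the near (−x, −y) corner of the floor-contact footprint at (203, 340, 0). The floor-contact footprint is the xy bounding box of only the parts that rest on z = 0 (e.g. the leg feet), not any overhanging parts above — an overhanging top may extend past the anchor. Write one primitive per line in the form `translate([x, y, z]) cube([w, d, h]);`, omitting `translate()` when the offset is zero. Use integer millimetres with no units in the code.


translate([203, 340, 0]) cube([540, 140, 24]);
translate([203, 340, 24]) cube([540, 24, 334]);
translate([203, 456, 24]) cube([540, 24, 334]);
translate([203, 364, 24]) cube([24, 92, 334]);
translate([719, 364, 24]) cube([24, 92, 334]);


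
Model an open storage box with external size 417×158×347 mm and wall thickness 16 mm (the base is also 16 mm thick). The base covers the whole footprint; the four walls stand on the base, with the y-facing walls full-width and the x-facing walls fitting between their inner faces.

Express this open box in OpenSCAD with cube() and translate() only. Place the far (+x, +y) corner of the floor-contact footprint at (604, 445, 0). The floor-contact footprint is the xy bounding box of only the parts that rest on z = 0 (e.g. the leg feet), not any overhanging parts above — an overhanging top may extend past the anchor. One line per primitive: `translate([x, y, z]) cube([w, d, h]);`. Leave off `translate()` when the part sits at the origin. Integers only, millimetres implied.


translate([187, 287, 0]) cube([417, 158, 16]);
translate([187, 287, 16]) cube([417, 16, 331]);
translate([187, 429, 16]) cube([417, 16, 331]);
translate([187, 303, 16]) cube([16, 126, 331]);
translate([588, 303, 16]) cube([16, 126, 331]);


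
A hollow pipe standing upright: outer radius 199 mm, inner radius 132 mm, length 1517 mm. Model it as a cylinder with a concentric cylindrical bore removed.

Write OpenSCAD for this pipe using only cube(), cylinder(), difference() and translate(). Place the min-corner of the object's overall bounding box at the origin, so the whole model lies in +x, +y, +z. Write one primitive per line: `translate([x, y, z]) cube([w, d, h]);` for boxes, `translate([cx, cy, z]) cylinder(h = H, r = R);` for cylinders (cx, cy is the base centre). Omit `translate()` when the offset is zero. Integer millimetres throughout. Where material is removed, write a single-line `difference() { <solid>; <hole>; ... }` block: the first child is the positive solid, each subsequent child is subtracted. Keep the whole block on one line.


difference() { translate([199, 199, 0]) cylinder(h = 1517, r = 199); translate([199, 199, 0]) cylinder(h = 1517, r = 132); }


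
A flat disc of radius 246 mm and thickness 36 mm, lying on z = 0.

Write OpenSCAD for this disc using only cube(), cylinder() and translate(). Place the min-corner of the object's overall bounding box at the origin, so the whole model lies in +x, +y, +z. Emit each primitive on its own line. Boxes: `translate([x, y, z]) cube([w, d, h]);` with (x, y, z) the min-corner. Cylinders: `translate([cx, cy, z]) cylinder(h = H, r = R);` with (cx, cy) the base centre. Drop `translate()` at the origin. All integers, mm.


translate([246, 246, 0]) cylinder(h = 36, r = 246);


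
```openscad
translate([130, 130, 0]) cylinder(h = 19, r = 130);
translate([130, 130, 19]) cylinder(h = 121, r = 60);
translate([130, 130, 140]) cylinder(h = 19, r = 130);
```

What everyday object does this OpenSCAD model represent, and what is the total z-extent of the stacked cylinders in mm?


A spool. The overall height is 159 mm.

Three coaxial cylinders, large–small–large — a spool. Two 19 mm flanges and a 121 mm core give 19 + 121 + 19 = 159 mm.


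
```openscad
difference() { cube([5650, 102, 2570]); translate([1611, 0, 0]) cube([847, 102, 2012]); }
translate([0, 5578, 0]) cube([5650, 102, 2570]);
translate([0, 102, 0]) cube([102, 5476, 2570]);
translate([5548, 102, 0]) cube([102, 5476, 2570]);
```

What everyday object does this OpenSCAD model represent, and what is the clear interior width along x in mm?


A single room. The interior width is 5446 mm.

Four walls enclosing a rectangle with a door in the front wall — a room. Outside width 5650 minus two 102 mm walls gives 5446 mm.


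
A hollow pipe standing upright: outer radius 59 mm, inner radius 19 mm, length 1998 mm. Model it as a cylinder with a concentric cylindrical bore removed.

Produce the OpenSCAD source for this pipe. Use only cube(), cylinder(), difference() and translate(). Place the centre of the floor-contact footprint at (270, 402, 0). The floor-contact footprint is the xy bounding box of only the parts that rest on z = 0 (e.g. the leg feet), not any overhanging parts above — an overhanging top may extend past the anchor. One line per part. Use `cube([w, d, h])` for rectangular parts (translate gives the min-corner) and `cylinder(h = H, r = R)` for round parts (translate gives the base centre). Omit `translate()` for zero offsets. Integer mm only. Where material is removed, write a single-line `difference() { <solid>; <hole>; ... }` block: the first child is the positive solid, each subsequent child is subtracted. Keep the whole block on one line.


difference() { translate([270, 402, 0]) cylinder(h = 1998, r = 59); translate([270, 402, 0]) cylinder(h = 1998, r = 19); }


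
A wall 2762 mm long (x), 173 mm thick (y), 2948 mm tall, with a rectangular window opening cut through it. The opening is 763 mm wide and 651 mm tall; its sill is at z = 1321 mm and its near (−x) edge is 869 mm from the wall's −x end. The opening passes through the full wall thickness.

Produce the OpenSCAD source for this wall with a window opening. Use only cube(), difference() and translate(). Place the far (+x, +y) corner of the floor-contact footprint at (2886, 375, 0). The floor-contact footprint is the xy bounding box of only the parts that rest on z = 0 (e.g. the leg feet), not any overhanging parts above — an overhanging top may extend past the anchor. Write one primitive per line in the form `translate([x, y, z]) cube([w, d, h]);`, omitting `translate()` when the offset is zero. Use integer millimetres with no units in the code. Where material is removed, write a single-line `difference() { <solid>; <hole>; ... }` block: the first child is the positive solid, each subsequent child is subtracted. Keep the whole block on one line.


difference() { translate([124, 202, 0]) cube([2762, 173, 2948]); translate([993, 202, 1321]) cube([763, 173, 651]); }


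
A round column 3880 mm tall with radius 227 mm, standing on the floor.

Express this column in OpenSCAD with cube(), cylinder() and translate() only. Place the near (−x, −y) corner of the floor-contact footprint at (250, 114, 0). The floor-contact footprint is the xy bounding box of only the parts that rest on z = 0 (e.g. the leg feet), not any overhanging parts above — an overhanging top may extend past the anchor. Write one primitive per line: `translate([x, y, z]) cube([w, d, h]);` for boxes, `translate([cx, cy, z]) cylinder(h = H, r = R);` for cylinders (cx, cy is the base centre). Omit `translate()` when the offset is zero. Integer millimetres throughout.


translate([477, 341, 0]) cylinder(h = 3880, r = 227);


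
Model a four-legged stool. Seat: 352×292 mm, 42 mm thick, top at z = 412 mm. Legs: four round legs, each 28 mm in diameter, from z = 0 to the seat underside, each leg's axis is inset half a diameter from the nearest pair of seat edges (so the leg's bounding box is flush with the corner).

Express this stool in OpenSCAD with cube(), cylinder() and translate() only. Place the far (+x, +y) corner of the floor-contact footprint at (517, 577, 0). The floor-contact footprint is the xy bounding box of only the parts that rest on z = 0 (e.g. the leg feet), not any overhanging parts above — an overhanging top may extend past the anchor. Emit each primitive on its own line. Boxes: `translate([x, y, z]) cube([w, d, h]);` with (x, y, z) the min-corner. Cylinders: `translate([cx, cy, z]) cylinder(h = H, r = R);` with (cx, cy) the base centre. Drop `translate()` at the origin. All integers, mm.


translate([165, 285, 370]) cube([352, 292, 42]);
translate([179, 299, 0]) cylinder(h = 370, r = 14);
translate([503, 299, 0]) cylinder(h = 370, r = 14);
translate([179, 563, 0]) cylinder(h = 370, r = 14);
translate([503, 563, 0]) cylinder(h = 370, r = 14);


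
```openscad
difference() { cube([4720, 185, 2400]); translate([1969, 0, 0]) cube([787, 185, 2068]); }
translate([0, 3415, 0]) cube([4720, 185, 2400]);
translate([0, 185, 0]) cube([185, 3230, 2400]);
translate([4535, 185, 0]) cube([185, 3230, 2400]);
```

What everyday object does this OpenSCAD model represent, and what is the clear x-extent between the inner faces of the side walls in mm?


A single room. The interior width is 4350 mm.

Four walls enclosing a rectangle with a door in the front wall — a room. Outside width 4720 minus two 185 mm walls gives 4350 mm.
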